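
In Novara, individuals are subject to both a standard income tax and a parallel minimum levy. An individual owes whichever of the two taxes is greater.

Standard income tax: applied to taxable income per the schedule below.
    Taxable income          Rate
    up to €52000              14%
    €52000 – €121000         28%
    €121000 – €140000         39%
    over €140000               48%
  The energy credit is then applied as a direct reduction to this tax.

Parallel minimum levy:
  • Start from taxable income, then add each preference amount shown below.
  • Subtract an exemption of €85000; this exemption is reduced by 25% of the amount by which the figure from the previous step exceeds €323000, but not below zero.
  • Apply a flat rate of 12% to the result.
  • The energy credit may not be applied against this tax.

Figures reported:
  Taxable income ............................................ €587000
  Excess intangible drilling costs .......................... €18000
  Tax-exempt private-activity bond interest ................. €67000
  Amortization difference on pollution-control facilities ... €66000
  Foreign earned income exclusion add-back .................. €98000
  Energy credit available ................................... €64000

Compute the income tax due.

Standard income tax:
  €52000 × 14% = €7280
  €69000 × 28% = €19320
  €19000 × 39% = €7410
  €447000 × 48% = €214560
  → €248570
  Less energy credit €64000 → €184570

Parallel minimum levy:
  Adjusted income: €587000 + €18000 + €67000 + €66000 + €98000 = €836000
  Exemption: 25% × (€836000 − €323000) = €128250 ≥ €85000, so the exemption is fully phased out
  Base: €836000 − €0 = €836000
  €836000 × 12% = €100320

€184570 > €100320, so the standard income tax governs.

€184570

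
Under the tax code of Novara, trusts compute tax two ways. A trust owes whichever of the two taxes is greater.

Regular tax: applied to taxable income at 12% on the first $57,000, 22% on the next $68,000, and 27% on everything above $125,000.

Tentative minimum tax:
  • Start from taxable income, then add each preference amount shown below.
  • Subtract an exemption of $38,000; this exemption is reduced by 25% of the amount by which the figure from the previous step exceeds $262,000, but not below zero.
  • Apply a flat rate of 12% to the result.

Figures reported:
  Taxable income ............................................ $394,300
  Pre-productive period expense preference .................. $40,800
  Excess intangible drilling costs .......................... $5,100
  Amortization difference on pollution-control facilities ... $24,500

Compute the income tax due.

Regular tax:
  $57,000 × 12% = $6,840
  $68,000 × 22% = $14,960
  $269,300 × 27% = $72,711
  → $94,511

Tentative minimum tax:
  Adjusted income: $394,300 + $40,800 + $5,100 + $24,500 = $464,700
  Exemption: 25% × ($464,700 − $262,000) = $50,675 ≥ $38,000, so the exemption is fully phased out
  Base: $464,700 − $0 = $464,700
  $464,700 × 12% = $55,764

$94,511 > $55,764, so the regular tax governs.

$94,511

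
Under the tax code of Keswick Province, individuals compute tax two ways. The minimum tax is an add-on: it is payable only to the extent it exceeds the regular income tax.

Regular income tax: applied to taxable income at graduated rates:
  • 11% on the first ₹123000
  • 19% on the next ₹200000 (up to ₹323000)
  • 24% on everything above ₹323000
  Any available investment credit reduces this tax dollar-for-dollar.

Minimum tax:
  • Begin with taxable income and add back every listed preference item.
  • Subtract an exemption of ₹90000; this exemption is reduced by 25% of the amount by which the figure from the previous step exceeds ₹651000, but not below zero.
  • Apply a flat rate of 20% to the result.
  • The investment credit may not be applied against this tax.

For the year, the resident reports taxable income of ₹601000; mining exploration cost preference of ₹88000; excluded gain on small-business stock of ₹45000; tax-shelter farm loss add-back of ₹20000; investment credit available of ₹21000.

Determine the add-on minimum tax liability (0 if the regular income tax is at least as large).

Minimum tax:
  Adjusted income: ₹601000 + ₹88000 + ₹45000 + ₹20000 = ₹754000
  Exemption: ₹90000 − 25% × (₹754000 − ₹651000) = ₹90000 − ₹25750 = ₹64250
  Base: ₹754000 − ₹64250 = ₹689750
  ₹689750 × 20% = ₹137950

Regular income tax:
  ₹123000 × 11% = ₹13530
  ₹200000 × 19% = ₹38000
  ₹278000 × 24% = ₹66720
  → ₹118250
  Less investment credit ₹21000 → ₹97250

Excess of minimum tax over regular income tax: ₹137950 − ₹97250 = ₹40700.

₹40700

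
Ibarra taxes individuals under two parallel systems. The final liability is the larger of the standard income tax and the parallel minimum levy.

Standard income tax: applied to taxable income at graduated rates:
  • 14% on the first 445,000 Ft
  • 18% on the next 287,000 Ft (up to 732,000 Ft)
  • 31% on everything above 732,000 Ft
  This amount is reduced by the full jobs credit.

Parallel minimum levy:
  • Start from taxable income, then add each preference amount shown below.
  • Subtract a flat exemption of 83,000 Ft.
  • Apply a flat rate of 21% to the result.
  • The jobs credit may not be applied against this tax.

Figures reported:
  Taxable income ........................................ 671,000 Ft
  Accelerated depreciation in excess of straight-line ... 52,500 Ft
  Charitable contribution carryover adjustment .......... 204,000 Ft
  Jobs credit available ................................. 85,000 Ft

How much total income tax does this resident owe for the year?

177,345 Ft

Parallel minimum levy:
  Adjusted income: 671,000 Ft + 52,500 Ft + 204,000 Ft = 927,500 Ft
  Less exemption 83,000 Ft → base 844,500 Ft
  844,500 Ft × 21% = 177,345 Ft

Standard income tax:
  445,000 Ft × 14% = 62,300 Ft
  226,000 Ft × 18% = 40,680 Ft
  → 102,980 Ft
  Less jobs credit 85,000 Ft → 17,980 Ft

177,345 Ft > 17,980 Ft, so the parallel minimum levy is the binding amount.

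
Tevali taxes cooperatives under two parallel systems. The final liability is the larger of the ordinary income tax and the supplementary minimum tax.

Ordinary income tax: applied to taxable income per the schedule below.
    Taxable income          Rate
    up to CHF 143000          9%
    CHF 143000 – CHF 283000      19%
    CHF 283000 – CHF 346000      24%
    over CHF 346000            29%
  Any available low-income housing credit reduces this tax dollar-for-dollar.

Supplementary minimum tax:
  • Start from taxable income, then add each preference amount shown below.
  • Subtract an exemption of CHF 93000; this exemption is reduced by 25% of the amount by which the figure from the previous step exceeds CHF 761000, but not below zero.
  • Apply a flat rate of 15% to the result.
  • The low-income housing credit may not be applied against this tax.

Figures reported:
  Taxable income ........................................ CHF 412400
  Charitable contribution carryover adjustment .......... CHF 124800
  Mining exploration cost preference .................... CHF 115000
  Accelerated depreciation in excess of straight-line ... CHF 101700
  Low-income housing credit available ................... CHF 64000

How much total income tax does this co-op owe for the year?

Ordinary income tax:
  CHF 143000 × 9% = CHF 12870
  CHF 140000 × 19% = CHF 26600
  CHF 63000 × 24% = CHF 15120
  CHF 66400 × 29% = CHF 19256
  → CHF 73846
  Less low-income housing credit CHF 64000 → CHF 9846

Supplementary minimum tax:
  Adjusted income: CHF 412400 + CHF 124800 + CHF 115000 + CHF 101700 = CHF 753900
  Exemption: CHF 753900 ≤ CHF 761000, so full CHF 93000 applies
  Base: CHF 753900 − CHF 93000 = CHF 660900
  CHF 660900 × 15% = CHF 99135

CHF 99135 > CHF 9846, so the supplementary minimum tax is the binding amount.

CHF 99135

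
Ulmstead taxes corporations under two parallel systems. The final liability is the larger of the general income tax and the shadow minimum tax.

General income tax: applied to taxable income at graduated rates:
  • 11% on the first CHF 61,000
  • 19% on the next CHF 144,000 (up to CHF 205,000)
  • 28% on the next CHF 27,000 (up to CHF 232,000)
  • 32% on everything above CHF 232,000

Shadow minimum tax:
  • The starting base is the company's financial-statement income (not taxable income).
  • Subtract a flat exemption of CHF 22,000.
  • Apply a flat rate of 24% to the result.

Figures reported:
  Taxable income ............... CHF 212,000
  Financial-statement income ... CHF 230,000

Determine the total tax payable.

CHF 49,920

Shadow minimum tax:
  Base (financial-statement income): CHF 230,000
  Less exemption CHF 22,000 → base CHF 208,000
  CHF 208,000 × 24% = CHF 49,920

General income tax:
  CHF 61,000 × 11% = CHF 6,710
  CHF 144,000 × 19% = CHF 27,360
  CHF 7,000 × 28% = CHF 1,960
  → CHF 36,030

CHF 49,920 > CHF 36,030, so the shadow minimum tax is the binding amount.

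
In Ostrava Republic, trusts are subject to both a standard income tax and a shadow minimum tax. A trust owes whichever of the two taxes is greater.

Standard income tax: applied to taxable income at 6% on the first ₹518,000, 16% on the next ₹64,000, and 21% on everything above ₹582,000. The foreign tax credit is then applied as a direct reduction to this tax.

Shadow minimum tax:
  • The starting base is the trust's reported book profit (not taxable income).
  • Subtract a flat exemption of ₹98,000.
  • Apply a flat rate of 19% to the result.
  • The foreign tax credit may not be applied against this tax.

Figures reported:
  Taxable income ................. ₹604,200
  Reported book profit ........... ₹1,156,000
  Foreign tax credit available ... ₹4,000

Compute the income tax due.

Shadow minimum tax:
  Base (reported book profit): ₹1,156,000
  Less exemption ₹98,000 → base ₹1,058,000
  ₹1,058,000 × 19% = ₹201,020

Standard income tax:
  ₹518,000 × 6% = ₹31,080
  ₹64,000 × 16% = ₹10,240
  ₹22,200 × 21% = ₹4,662
  → ₹45,982
  Less foreign tax credit ₹4,000 → ₹41,982

₹201,020 > ₹41,982, so the shadow minimum tax is the binding amount.

₹201,020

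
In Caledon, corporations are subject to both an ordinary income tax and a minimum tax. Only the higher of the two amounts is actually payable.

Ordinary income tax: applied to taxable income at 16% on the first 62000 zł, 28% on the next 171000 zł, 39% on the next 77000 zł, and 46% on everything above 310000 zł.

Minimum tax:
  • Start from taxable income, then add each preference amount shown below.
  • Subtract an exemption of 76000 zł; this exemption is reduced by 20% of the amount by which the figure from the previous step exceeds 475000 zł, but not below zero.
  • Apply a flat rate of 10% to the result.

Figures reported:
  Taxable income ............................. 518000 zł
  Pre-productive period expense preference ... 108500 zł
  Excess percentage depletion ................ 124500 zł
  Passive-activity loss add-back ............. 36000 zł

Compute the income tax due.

183510 zł

Minimum tax:
  Adjusted income: 518000 zł + 108500 zł + 124500 zł + 36000 zł = 787000 zł
  Exemption: 76000 zł − 20% × (787000 zł − 475000 zł) = 76000 zł − 62400 zł = 13600 zł
  Base: 787000 zł − 13600 zł = 773400 zł
  773400 zł × 10% = 77340 zł

Ordinary income tax:
  62000 zł × 16% = 9920 zł
  171000 zł × 28% = 47880 zł
  77000 zł × 39% = 30030 zł
  208000 zł × 46% = 95680 zł
  → 183510 zł

183510 zł > 77340 zł, so the ordinary income tax governs.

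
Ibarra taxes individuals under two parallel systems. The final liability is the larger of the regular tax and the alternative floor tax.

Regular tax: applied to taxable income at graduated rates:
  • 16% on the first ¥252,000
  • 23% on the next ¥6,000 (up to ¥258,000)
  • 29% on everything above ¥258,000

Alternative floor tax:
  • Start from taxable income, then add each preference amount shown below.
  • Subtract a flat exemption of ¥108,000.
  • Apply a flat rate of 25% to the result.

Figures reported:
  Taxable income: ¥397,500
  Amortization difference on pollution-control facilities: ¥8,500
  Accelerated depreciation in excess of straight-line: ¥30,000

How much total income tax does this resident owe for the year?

Alternative floor tax:
  Adjusted income: ¥397,500 + ¥8,500 + ¥30,000 = ¥436,000
  Less exemption ¥108,000 → base ¥328,000
  ¥328,000 × 25% = ¥82,000

Regular tax:
  ¥252,000 × 16% = ¥40,320
  ¥6,000 × 23% = ¥1,380
  ¥139,500 × 29% = ¥40,455
  → ¥82,155

¥82,155 > ¥82,000, so the regular tax governs.

¥82,155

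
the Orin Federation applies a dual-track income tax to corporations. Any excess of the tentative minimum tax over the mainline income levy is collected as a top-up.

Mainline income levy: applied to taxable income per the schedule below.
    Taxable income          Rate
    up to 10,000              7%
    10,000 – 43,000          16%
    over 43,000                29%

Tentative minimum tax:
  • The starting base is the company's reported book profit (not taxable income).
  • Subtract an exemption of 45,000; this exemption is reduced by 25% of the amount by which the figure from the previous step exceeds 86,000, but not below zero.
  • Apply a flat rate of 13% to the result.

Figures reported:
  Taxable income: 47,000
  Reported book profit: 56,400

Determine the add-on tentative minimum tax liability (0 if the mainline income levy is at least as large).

0

Tentative minimum tax:
  Base (reported book profit): 56,400
  Exemption: 56,400 ≤ 86,000, so full 45,000 applies
  Base: 56,400 − 45,000 = 11,400
  11,400 × 13% = 1,482

Mainline income levy:
  10,000 × 7% = 700
  33,000 × 16% = 5,280
  4,000 × 29% = 1,160
  → 7,140

1,482 ≤ 7,140, so no add-on is due.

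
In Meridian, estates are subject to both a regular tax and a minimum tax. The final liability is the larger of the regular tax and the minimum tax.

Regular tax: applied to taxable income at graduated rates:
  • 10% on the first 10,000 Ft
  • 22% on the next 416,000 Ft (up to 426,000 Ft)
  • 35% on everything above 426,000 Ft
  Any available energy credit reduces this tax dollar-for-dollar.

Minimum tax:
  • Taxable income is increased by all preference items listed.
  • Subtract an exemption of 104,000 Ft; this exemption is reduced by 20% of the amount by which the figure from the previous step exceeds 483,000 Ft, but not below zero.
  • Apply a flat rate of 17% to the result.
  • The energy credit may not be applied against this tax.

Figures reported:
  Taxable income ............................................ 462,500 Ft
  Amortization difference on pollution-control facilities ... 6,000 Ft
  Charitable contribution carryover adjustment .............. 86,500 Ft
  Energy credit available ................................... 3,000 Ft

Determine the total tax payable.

Minimum tax:
  Adjusted income: 462,500 Ft + 6,000 Ft + 86,500 Ft = 555,000 Ft
  Exemption: 104,000 Ft − 20% × (555,000 Ft − 483,000 Ft) = 104,000 Ft − 14,400 Ft = 89,600 Ft
  Base: 555,000 Ft − 89,600 Ft = 465,400 Ft
  465,400 Ft × 17% = 79,118 Ft

Regular tax:
  10,000 Ft × 10% = 1,000 Ft
  416,000 Ft × 22% = 91,520 Ft
  36,500 Ft × 35% = 12,775 Ft
  → 105,295 Ft
  Less energy credit 3,000 Ft → 102,295 Ft

102,295 Ft > 79,118 Ft, so the regular tax governs.

102,295 Ft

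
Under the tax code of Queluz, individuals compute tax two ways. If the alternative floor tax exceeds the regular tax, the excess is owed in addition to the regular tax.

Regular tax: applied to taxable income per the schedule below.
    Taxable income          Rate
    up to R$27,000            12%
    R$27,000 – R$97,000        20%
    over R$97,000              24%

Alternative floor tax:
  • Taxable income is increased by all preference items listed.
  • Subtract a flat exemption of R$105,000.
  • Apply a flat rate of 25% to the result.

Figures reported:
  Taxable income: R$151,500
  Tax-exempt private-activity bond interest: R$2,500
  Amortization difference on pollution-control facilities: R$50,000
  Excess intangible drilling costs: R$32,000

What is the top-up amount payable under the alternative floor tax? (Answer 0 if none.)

R$2,430

Regular tax:
  R$27,000 × 12% = R$3,240
  R$70,000 × 20% = R$14,000
  R$54,500 × 24% = R$13,080
  → R$30,320

Alternative floor tax:
  Adjusted income: R$151,500 + R$2,500 + R$50,000 + R$32,000 = R$236,000
  Less exemption R$105,000 → base R$131,000
  R$131,000 × 25% = R$32,750

Excess of alternative floor tax over regular tax: R$32,750 − R$30,320 = R$2,430.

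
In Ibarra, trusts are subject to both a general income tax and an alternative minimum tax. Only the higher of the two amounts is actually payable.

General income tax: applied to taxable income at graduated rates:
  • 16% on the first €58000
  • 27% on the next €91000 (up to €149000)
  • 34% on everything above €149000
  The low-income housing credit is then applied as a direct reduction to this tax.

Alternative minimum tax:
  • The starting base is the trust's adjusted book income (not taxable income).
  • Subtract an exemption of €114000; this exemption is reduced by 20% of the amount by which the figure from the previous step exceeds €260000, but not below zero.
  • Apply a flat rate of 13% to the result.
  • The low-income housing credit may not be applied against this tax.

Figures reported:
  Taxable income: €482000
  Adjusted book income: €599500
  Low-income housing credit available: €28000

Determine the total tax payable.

€119070

General income tax:
  €58000 × 16% = €9280
  €91000 × 27% = €24570
  €333000 × 34% = €113220
  → €147070
  Less low-income housing credit €28000 → €119070

Alternative minimum tax:
  Base (adjusted book income): €599500
  Exemption: €114000 − 20% × (€599500 − €260000) = €114000 − €67900 = €46100
  Base: €599500 − €46100 = €553400
  €553400 × 13% = €71942

€119070 > €71942, so the general income tax governs.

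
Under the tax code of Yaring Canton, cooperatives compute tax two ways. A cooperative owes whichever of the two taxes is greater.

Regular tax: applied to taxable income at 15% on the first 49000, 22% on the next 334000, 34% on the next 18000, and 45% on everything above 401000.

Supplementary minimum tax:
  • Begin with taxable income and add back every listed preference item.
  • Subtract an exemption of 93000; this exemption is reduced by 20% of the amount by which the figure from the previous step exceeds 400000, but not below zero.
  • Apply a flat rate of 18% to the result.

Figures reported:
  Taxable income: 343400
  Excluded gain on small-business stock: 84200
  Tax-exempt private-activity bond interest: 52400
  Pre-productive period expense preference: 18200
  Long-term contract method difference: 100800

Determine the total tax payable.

98244

Regular tax:
  49000 × 15% = 7350
  294400 × 22% = 64768
  → 72118

Supplementary minimum tax:
  Adjusted income: 343400 + 84200 + 52400 + 18200 + 100800 = 599000
  Exemption: 93000 − 20% × (599000 − 400000) = 93000 − 39800 = 53200
  Base: 599000 − 53200 = 545800
  545800 × 18% = 98244

98244 > 72118, so the supplementary minimum tax is the binding amount.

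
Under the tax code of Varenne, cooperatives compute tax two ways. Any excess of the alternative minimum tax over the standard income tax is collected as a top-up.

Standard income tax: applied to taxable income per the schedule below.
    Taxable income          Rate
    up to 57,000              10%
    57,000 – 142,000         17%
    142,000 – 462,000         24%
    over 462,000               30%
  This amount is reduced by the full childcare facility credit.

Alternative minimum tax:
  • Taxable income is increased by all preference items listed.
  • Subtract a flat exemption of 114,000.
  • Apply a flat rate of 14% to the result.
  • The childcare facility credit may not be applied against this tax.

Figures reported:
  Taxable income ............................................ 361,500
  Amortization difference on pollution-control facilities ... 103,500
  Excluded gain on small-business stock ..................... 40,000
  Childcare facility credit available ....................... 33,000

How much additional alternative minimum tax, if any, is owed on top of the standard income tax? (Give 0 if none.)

Standard income tax:
  57,000 × 10% = 5,700
  85,000 × 17% = 14,450
  219,500 × 24% = 52,680
  → 72,830
  Less childcare facility credit 33,000 → 39,830

Alternative minimum tax:
  Adjusted income: 361,500 + 103,500 + 40,000 = 505,000
  Less exemption 114,000 → base 391,000
  391,000 × 14% = 54,740

Excess of alternative minimum tax over standard income tax: 54,740 − 39,830 = 14,910.

14,910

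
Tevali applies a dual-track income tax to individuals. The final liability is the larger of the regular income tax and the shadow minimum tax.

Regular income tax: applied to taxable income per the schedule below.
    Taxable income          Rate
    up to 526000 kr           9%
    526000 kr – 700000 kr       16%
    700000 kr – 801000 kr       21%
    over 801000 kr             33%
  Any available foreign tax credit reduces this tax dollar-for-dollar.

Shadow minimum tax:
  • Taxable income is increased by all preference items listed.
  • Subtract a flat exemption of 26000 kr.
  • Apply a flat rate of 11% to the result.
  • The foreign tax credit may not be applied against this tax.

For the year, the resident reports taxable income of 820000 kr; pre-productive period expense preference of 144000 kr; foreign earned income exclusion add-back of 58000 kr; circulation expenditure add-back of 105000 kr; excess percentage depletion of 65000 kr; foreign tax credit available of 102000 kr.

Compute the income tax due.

Shadow minimum tax:
  Adjusted income: 820000 kr + 144000 kr + 58000 kr + 105000 kr + 65000 kr = 1192000 kr
  Less exemption 26000 kr → base 1166000 kr
  1166000 kr × 11% = 128260 kr

Regular income tax:
  526000 kr × 9% = 47340 kr
  174000 kr × 16% = 27840 kr
  101000 kr × 21% = 21210 kr
  19000 kr × 33% = 6270 kr
  → 102660 kr
  Less foreign tax credit 102000 kr → 660 kr

128260 kr > 660 kr, so the shadow minimum tax is the binding amount.

128260 kr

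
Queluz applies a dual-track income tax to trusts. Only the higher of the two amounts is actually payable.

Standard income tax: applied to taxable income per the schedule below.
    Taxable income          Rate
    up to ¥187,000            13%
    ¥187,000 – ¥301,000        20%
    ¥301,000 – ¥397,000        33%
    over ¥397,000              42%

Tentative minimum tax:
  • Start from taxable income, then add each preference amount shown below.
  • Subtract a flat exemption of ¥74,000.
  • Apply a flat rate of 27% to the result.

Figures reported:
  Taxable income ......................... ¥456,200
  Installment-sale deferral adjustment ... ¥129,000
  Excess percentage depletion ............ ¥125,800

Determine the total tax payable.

¥171,990

Tentative minimum tax:
  Adjusted income: ¥456,200 + ¥129,000 + ¥125,800 = ¥711,000
  Less exemption ¥74,000 → base ¥637,000
  ¥637,000 × 27% = ¥171,990

Standard income tax:
  ¥187,000 × 13% = ¥24,310
  ¥114,000 × 20% = ¥22,800
  ¥96,000 × 33% = ¥31,680
  ¥59,200 × 42% = ¥24,864
  → ¥103,654

¥171,990 > ¥103,654, so the tentative minimum tax is the binding amount.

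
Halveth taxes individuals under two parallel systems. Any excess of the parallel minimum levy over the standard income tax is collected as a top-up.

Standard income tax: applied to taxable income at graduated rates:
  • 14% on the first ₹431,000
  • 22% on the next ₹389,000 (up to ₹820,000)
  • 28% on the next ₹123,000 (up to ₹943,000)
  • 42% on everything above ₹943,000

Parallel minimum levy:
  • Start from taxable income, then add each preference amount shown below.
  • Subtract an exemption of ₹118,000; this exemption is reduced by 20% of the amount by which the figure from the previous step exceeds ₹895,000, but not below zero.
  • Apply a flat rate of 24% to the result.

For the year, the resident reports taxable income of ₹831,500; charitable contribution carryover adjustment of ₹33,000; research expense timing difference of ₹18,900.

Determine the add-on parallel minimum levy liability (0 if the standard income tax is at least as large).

₹34,556

Parallel minimum levy:
  Adjusted income: ₹831,500 + ₹33,000 + ₹18,900 = ₹883,400
  Exemption: ₹883,400 ≤ ₹895,000, so full ₹118,000 applies
  Base: ₹883,400 − ₹118,000 = ₹765,400
  ₹765,400 × 24% = ₹183,696

Standard income tax:
  ₹431,000 × 14% = ₹60,340
  ₹389,000 × 22% = ₹85,580
  ₹11,500 × 28% = ₹3,220
  → ₹149,140

Excess of parallel minimum levy over standard income tax: ₹183,696 − ₹149,140 = ₹34,556.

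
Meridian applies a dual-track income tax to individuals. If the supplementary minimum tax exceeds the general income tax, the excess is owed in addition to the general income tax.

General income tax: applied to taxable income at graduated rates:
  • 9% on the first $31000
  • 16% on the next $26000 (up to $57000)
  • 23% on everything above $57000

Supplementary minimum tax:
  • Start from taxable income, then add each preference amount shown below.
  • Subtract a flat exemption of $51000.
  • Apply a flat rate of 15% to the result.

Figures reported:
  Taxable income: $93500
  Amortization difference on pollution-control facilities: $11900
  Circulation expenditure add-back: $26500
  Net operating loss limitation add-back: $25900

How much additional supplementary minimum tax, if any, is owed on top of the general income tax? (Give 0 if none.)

$675

General income tax:
  $31000 × 9% = $2790
  $26000 × 16% = $4160
  $36500 × 23% = $8395
  → $15345

Supplementary minimum tax:
  Adjusted income: $93500 + $11900 + $26500 + $25900 = $157800
  Less exemption $51000 → base $106800
  $106800 × 15% = $16020

Excess of supplementary minimum tax over general income tax: $16020 − $15345 = $675.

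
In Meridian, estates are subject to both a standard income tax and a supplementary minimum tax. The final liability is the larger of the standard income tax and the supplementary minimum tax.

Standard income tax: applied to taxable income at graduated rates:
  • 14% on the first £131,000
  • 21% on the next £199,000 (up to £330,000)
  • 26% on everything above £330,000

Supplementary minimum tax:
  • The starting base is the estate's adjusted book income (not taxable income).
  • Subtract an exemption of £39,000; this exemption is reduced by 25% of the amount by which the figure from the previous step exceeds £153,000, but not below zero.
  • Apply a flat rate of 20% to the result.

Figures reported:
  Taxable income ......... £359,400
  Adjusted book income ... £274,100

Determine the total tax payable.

£67,774

Supplementary minimum tax:
  Base (adjusted book income): £274,100
  Exemption: £39,000 − 25% × (£274,100 − £153,000) = £39,000 − £30,275 = £8,725
  Base: £274,100 − £8,725 = £265,375
  £265,375 × 20% = £53,075

Standard income tax:
  £131,000 × 14% = £18,340
  £199,000 × 21% = £41,790
  £29,400 × 26% = £7,644
  → £67,774

£67,774 > £53,075, so the standard income tax governs.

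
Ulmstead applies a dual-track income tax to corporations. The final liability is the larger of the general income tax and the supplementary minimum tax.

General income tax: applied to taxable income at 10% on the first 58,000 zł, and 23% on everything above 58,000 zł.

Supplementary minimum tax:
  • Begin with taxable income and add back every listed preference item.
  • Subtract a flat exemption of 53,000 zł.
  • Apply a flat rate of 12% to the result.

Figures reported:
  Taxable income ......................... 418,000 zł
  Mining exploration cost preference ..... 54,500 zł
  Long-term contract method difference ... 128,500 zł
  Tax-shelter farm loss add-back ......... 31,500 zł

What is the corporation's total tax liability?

88,600 zł

General income tax:
  58,000 zł × 10% = 5,800 zł
  360,000 zł × 23% = 82,800 zł
  → 88,600 zł

Supplementary minimum tax:
  Adjusted income: 418,000 zł + 54,500 zł + 128,500 zł + 31,500 zł = 632,500 zł
  Less exemption 53,000 zł → base 579,500 zł
  579,500 zł × 12% = 69,540 zł

88,600 zł > 69,540 zł, so the general income tax governs.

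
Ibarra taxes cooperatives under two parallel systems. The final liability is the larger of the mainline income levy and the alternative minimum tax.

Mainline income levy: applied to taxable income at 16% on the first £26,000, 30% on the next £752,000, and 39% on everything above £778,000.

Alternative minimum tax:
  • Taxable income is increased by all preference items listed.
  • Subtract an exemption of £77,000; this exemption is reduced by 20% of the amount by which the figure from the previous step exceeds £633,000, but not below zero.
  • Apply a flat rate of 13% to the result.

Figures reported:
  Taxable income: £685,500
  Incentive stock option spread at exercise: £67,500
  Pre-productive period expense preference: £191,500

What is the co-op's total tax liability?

£202,010

Mainline income levy:
  £26,000 × 16% = £4,160
  £659,500 × 30% = £197,850
  → £202,010

Alternative minimum tax:
  Adjusted income: £685,500 + £67,500 + £191,500 = £944,500
  Exemption: £77,000 − 20% × (£944,500 − £633,000) = £77,000 − £62,300 = £14,700
  Base: £944,500 − £14,700 = £929,800
  £929,800 × 13% = £120,874

£202,010 > £120,874, so the mainline income levy governs.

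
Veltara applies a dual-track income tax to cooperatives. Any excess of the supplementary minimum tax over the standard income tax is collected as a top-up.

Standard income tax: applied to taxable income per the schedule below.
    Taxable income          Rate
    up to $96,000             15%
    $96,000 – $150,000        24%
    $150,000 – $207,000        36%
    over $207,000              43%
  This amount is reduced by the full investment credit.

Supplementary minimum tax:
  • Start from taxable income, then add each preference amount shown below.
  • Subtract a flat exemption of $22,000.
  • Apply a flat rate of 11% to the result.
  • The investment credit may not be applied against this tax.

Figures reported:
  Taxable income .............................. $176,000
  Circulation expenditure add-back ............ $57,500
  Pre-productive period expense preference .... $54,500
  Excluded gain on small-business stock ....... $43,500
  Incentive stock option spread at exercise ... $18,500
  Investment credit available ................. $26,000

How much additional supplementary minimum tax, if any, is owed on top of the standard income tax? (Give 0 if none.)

$25,360

Supplementary minimum tax:
  Adjusted income: $176,000 + $57,500 + $54,500 + $43,500 + $18,500 = $350,000
  Less exemption $22,000 → base $328,000
  $328,000 × 11% = $36,080

Standard income tax:
  $96,000 × 15% = $14,400
  $54,000 × 24% = $12,960
  $26,000 × 36% = $9,360
  → $36,720
  Less investment credit $26,000 → $10,720

Excess of supplementary minimum tax over standard income tax: $36,080 − $10,720 = $25,360.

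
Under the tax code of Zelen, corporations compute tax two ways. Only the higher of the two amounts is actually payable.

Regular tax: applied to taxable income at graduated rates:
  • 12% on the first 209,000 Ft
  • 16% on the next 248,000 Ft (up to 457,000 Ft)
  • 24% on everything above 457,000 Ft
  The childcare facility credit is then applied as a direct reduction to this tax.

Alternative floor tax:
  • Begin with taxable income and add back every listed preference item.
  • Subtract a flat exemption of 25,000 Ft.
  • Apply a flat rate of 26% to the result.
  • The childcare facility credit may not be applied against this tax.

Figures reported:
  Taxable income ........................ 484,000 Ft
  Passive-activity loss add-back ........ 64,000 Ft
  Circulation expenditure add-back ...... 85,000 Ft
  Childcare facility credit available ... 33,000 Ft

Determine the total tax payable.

158,080 Ft

Alternative floor tax:
  Adjusted income: 484,000 Ft + 64,000 Ft + 85,000 Ft = 633,000 Ft
  Less exemption 25,000 Ft → base 608,000 Ft
  608,000 Ft × 26% = 158,080 Ft

Regular tax:
  209,000 Ft × 12% = 25,080 Ft
  248,000 Ft × 16% = 39,680 Ft
  27,000 Ft × 24% = 6,480 Ft
  → 71,240 Ft
  Less childcare facility credit 33,000 Ft → 38,240 Ft

158,080 Ft > 38,240 Ft, so the alternative floor tax is the binding amount.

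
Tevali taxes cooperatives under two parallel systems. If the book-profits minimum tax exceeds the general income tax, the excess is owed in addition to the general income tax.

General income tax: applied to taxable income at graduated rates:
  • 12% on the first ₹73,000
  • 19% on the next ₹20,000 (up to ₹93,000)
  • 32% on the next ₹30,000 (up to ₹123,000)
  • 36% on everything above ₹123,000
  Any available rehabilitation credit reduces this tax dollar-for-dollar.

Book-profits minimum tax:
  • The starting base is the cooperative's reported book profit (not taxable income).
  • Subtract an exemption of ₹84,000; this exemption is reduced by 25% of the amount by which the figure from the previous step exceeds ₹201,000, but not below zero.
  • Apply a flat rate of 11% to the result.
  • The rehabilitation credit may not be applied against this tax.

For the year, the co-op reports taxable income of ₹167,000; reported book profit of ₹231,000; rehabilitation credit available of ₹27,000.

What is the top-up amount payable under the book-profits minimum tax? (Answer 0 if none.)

Book-profits minimum tax:
  Base (reported book profit): ₹231,000
  Exemption: ₹84,000 − 25% × (₹231,000 − ₹201,000) = ₹84,000 − ₹7,500 = ₹76,500
  Base: ₹231,000 − ₹76,500 = ₹154,500
  ₹154,500 × 11% = ₹16,995

General income tax:
  ₹73,000 × 12% = ₹8,760
  ₹20,000 × 19% = ₹3,800
  ₹30,000 × 32% = ₹9,600
  ₹44,000 × 36% = ₹15,840
  → ₹38,000
  Less rehabilitation credit ₹27,000 → ₹11,000

Excess of book-profits minimum tax over general income tax: ₹16,995 − ₹11,000 = ₹5,995.

₹5,995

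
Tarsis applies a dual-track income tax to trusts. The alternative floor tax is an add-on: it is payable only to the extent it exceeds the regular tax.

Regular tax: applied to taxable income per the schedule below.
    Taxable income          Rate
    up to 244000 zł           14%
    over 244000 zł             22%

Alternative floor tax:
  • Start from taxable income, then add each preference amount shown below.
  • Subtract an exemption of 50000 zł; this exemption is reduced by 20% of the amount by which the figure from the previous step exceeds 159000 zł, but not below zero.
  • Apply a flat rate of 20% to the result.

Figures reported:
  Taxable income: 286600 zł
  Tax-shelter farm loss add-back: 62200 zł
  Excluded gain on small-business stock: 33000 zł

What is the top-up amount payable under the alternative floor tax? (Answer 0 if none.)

31740 zł

Regular tax:
  244000 zł × 14% = 34160 zł
  42600 zł × 22% = 9372 zł
  → 43532 zł

Alternative floor tax:
  Adjusted income: 286600 zł + 62200 zł + 33000 zł = 381800 zł
  Exemption: 50000 zł − 20% × (381800 zł − 159000 zł) = 50000 zł − 44560 zł = 5440 zł
  Base: 381800 zł − 5440 zł = 376360 zł
  376360 zł × 20% = 75272 zł

Excess of alternative floor tax over regular tax: 75272 zł − 43532 zł = 31740 zł.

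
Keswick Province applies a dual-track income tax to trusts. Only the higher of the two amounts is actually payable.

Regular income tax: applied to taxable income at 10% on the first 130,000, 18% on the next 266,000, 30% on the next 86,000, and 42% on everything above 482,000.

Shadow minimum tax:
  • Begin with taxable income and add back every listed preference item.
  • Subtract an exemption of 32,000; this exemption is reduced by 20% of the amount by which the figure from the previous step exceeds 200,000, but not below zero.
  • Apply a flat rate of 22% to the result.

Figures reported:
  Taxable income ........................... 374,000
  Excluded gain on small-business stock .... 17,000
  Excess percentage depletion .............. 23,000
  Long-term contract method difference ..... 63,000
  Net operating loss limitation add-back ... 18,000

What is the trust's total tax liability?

Shadow minimum tax:
  Adjusted income: 374,000 + 17,000 + 23,000 + 63,000 + 18,000 = 495,000
  Exemption: 20% × (495,000 − 200,000) = 59,000 ≥ 32,000, so the exemption is fully phased out
  Base: 495,000 − 0 = 495,000
  495,000 × 22% = 108,900

Regular income tax:
  130,000 × 10% = 13,000
  244,000 × 18% = 43,920
  → 56,920

108,900 > 56,920, so the shadow minimum tax is the binding amount.

108,900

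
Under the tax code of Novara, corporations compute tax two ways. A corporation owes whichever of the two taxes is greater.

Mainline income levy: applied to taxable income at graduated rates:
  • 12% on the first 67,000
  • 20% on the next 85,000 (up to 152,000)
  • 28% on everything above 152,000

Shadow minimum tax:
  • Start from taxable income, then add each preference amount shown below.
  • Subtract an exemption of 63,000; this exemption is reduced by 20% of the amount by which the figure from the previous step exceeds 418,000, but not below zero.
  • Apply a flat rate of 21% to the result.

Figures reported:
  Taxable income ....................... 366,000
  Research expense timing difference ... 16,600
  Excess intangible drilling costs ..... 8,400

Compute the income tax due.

Mainline income levy:
  67,000 × 12% = 8,040
  85,000 × 20% = 17,000
  214,000 × 28% = 59,920
  → 84,960

Shadow minimum tax:
  Adjusted income: 366,000 + 16,600 + 8,400 = 391,000
  Exemption: 391,000 ≤ 418,000, so full 63,000 applies
  Base: 391,000 − 63,000 = 328,000
  328,000 × 21% = 68,880

84,960 > 68,880, so the mainline income levy governs.

84,960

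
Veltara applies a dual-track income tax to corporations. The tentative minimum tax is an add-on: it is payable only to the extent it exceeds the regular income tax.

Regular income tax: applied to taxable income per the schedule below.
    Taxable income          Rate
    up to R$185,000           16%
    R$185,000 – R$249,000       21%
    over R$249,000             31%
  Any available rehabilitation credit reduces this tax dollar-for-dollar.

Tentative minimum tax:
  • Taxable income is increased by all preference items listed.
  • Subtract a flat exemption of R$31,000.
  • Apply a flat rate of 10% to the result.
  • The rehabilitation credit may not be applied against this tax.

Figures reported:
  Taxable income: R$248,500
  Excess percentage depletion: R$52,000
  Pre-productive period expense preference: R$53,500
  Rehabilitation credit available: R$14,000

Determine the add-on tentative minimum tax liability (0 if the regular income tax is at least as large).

Tentative minimum tax:
  Adjusted income: R$248,500 + R$52,000 + R$53,500 = R$354,000
  Less exemption R$31,000 → base R$323,000
  R$323,000 × 10% = R$32,300

Regular income tax:
  R$185,000 × 16% = R$29,600
  R$63,500 × 21% = R$13,335
  → R$42,935
  Less rehabilitation credit R$14,000 → R$28,935

Excess of tentative minimum tax over regular income tax: R$32,300 − R$28,935 = R$3,365.

R$3,365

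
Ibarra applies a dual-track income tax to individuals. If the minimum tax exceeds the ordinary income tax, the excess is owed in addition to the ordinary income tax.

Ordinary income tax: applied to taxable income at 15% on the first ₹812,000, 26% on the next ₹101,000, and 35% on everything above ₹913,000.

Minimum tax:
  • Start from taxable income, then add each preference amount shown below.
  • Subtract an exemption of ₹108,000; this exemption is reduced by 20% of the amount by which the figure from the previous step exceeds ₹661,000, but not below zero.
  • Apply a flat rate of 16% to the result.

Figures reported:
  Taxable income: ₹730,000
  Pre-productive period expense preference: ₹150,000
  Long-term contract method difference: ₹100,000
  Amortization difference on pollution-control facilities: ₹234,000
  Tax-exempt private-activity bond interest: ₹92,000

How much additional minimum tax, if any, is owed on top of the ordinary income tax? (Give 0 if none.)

Ordinary income tax:
  ₹730,000 × 15% = ₹109,500

Minimum tax:
  Adjusted income: ₹730,000 + ₹150,000 + ₹100,000 + ₹234,000 + ₹92,000 = ₹1,306,000
  Exemption: 20% × (₹1,306,000 − ₹661,000) = ₹129,000 ≥ ₹108,000, so the exemption is fully phased out
  Base: ₹1,306,000 − ₹0 = ₹1,306,000
  ₹1,306,000 × 16% = ₹208,960

Excess of minimum tax over ordinary income tax: ₹208,960 − ₹109,500 = ₹99,460.

₹99,460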